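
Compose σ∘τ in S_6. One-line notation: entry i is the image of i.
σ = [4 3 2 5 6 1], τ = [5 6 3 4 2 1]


σ∘τ: apply τ first, then σ
1 →τ 5 →σ 6
2 →τ 6 →σ 1
3 →τ 3 →σ 2
4 →τ 4 →σ 5
5 →τ 2 →σ 3
6 →τ 1 →σ 4

σ∘τ = [6 1 2 5 3 4]


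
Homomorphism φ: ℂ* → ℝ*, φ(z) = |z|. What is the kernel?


Kernel = preimage of identity
ker(φ) = {z ∈ ℂ* | |z| = 1} = unit circle S¹

ker(φ) = S¹ (unit circle)


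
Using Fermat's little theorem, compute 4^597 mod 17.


Fermat's little theorem: if p is prime and gcd(a,p)=1, then a^(p-1) ≡ 1 (mod p)
p = 17 is prime, gcd(4,17) = 1
Reduce exponent: 597 mod 16 = 5
So 4^597 ≡ 4^5 (mod 17)
4^5 mod 17 = 4

4^597 ≡ 4 (mod 17)


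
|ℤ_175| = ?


ℤ_n has n elements.

|ℤ_175| = 175


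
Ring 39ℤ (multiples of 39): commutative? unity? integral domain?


39ℤ is a commutative ring under +,× but has no multiplicative identity (1 ∉ 39ℤ); it has no zero divisors, but without unity it is not an integral domain
Commutative: Yes
Integral domain: No
Has unity: No

39ℤ (multiples of 39): Commutative=Yes, Unity=No


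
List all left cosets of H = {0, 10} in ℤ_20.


H = {0, 10}, |H| = 2
Number of cosets = |G|/|H| = 20/2 = 10
0 + H = {0, 10}
1 + H = {1, 11}
2 + H = {2, 12}
3 + H = {3, 13}
4 + H = {4, 14}
5 + H = {5, 15}
6 + H = {6, 16}
7 + H = {7, 17}
8 + H = {8, 18}
9 + H = {9, 19}

Cosets: 0+H={0,10}; 1+H={1,11}; 2+H={2,12}; 3+H={3,13}; 4+H={4,14}; 5+H={5,15}; 6+H={6,16}; 7+H={7,17}; 8+H={8,18}; 9+H={9,19}


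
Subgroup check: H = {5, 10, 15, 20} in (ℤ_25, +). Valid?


Subgroup test for H = {5, 10, 15, 20} in (ℤ_25, +):
(1) 0 ∈ H? No
(2) Closure: for all a,b ∈ H, (a+b) mod 25 ∈ H? No  [counterexample: 5 + 20 = 0 ∉ H]
(3) Inverses: for all a ∈ H, -a mod 25 ∈ H? Yes

No, H is not a subgroup of ℤ_25


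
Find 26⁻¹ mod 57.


Use the extended Euclidean algorithm to write 1 = 26·s + 57·t; then s mod 57 is the inverse.
Euclidean algorithm:
  26 = 0·57 + 26
  57 = 2·26 + 5
  26 = 5·5 + 1
  5 = 5·1 + 0
gcd(26,57) = 1
Back-substitution gives: 26·(11) + 57·(-5) = 1
So 26⁻¹ ≡ 11 ≡ 11 (mod 57)
Check: 26 × 11 = 286 ≡ 1 (mod 57) ✓

26⁻¹ ≡ 11 (mod 57)


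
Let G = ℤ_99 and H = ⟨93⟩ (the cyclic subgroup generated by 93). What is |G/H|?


|⟨93⟩| = n / gcd(93, 99) = 99 / 3 = 33
H is normal (ℤ_99 is abelian).
|G/H| = |G| / |H| = 99 / 33 = 3

|G/H| = 3


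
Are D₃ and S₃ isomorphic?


Comparing D₃ and S₃:
Both are the unique non-abelian group of order 6

Yes, D₃ ≅ S₃


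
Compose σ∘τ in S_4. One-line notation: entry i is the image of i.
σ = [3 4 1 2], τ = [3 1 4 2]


σ∘τ: apply τ first, then σ
1 →τ 3 →σ 1
2 →τ 1 →σ 3
3 →τ 4 →σ 2
4 →τ 2 →σ 4

σ∘τ = [1 3 2 4]


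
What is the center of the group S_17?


Z(G) = {g ∈ G | gx = xg for all x ∈ G}
S_n is non-abelian for n ≥ 3; Z(S_17) is trivial

Z(S_17) = {e}


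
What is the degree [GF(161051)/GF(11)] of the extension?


GF(161051) = GF(11^5), so the extension degree is 5

[GF(161051)/GF(11)] = 5


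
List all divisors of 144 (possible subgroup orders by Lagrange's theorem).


Lagrange's theorem: |H| divides |G|
|G| = 144
Divisors of 144: 1, 2, 3, 4, 6, 8, 9, 12, 16, 18, 24, 36, 48, 72, 144

Possible subgroup orders: {1, 2, 3, 4, 6, 8, 9, 12, 16, 18, 24, 36, 48, 72, 144}


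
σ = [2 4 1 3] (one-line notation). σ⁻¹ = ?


To find σ⁻¹, swap domain and range:
σ(1) = 2 → σ⁻¹(2) = 1
σ(2) = 4 → σ⁻¹(4) = 2
σ(3) = 1 → σ⁻¹(1) = 3
σ(4) = 3 → σ⁻¹(3) = 4

σ⁻¹ = [3 1 4 2]


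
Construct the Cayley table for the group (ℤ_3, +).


Elements: {0, 1, 2}
Operation: addition mod 3
Entry (a, b) = (a + b) mod 3

Cayley table:
  | 0 | 1 | 2
0 | 0 | 1 | 2
1 | 1 | 2 | 0
2 | 2 | 0 | 1


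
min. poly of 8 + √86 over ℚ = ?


Let α = 8 + √86. Then α - 8 = √86, so (α - 8)² = 86, giving α² - 16α - 22 = 0. Degree 2 and α ∉ ℚ, so this is the minimal polynomial.

Minimal polynomial: x² - 16x - 22


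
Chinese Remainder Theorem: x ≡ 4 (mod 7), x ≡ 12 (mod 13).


m₁ = 7, m₂ = 13, gcd = 1, so CRT applies. M = m₁·m₂ = 91
Let M₁ = M/m₁ = 13, M₂ = M/m₂ = 7
Find y₁ ≡ M₁⁻¹ (mod m₁): 13⁻¹ ≡ 6 (mod 7)
Find y₂ ≡ M₂⁻¹ (mod m₂): 7⁻¹ ≡ 2 (mod 13)
x = a₁·M₁·y₁ + a₂·M₂·y₂ = 4·13·6 + 12·7·2 = 480
Reduce mod 91: x ≡ 25
Check: 25 mod 7 = 4 ✓, 25 mod 13 = 12 ✓

x ≡ 25 (mod 91)


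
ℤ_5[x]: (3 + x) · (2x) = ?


Expand and collect like terms; reduce coefficients mod 5:
x^0: 3·0 = 0 ≡ 0 (mod 5)
x^1: 3·2 + 1·0 = 6 ≡ 1 (mod 5)
x^2: 1·2 = 2 ≡ 2 (mod 5)
Result: x + 2x^2

f · g = x + 2x^2


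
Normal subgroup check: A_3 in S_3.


H = A_3 in S_3
A_3 has index 2 in S_3, and every subgroup of index 2 is normal

Yes, normal subgroup


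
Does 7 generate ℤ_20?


g generates ℤ_n iff gcd(g, n) = 1
gcd(7, 20) = 1
Since gcd = 1, 7 is a generator.

Yes, 7 generates ℤ_20


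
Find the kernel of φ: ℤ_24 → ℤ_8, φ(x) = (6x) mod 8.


Kernel = preimage of identity
ker(φ) = {x ∈ ℤ_24 : 6x ≡ 0 (mod 8)}. Since 8 | 24, φ is well-defined. The kernel is the cyclic subgroup ⟨4⟩ of ℤ_24 (order 6), i.e. {0, 4, 8, 12, 16, 20}

ker(φ) = {0, 4, 8, 12, 16, 20}


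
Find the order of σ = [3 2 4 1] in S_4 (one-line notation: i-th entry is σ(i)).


Cycle decomposition: (1 3 4)
Cycle lengths: 3
Order = lcm(3) = 3

ord(σ) = 3


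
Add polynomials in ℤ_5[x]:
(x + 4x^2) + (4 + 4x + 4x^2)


Add coefficients mod 5:
x^0: 0 + 4 = 4 (mod 5)
x^1: 1 + 4 = 0 (mod 5)
x^2: 4 + 4 = 3 (mod 5)
Result: 4 + 3x^2

f + g = 4 + 3x^2


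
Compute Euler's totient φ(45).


Factor n: 45 = 3^2 × 5
φ(n) = n · ∏(1 - 1/p) over distinct primes p | n
φ(45) = 45 · (1 - 1/3) · (1 - 1/5) = 24

φ(45) = 24


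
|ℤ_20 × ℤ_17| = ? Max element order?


|ℤ_20 × ℤ_17| = 20 × 17 = 340
Max element order = lcm(20,17) = 340
Cyclic? Yes (gcd=1)

|ℤ_20×ℤ_17| = 340, max element order = 340


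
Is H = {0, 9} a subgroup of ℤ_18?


Subgroup test for H = {0, 9} in (ℤ_18, +):
(1) 0 ∈ H? Yes
(2) Closure: for all a,b ∈ H, (a+b) mod 18 ∈ H? Yes
(3) Inverses: for all a ∈ H, -a mod 18 ∈ H? Yes

Yes, H is a subgroup of ℤ_18


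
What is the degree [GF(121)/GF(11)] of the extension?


GF(121) = GF(11^2), so the extension degree is 2

[GF(121)/GF(11)] = 2


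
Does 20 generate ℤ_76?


g generates ℤ_n iff gcd(g, n) = 1
gcd(20, 76) = 4
Since gcd = 4 ≠ 1, ⟨20⟩ has order 19 < 76, so 20 is not a generator.

No, 20 does not generate ℤ_76


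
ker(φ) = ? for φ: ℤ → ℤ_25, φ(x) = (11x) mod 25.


Kernel = preimage of identity
ker(φ) = {x ∈ ℤ : 11x ≡ 0 (mod 25)}. gcd(11,25) = 1, so 11x ≡ 0 (mod 25) ⟺ x ≡ 0 (mod 25/1 = 25). Hence ker(φ) = 25ℤ

ker(φ) = 25ℤ


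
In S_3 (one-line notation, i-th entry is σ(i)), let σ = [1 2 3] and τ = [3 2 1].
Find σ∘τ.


σ∘τ: apply τ first, then σ
1 →τ 3 →σ 3
2 →τ 2 →σ 2
3 →τ 1 →σ 1

σ∘τ = [3 2 1]


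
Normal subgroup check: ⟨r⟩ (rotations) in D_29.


H = ⟨r⟩ (rotations) in D_29
The rotation subgroup ⟨r⟩ has index 2 in D_29, so it is normal

Yes, normal subgroup


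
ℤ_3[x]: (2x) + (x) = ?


Add coefficients mod 3:
x^0: 0 + 0 = 0 (mod 3)
x^1: 2 + 1 = 0 (mod 3)
Result: 0

f + g = 0


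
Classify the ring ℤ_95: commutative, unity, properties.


ℤ_95 is a commutative ring with unity 1; 95 = 5×19 is composite, so 5·19 ≡ 0 gives zero divisors (not an integral domain)
Commutative: Yes
Integral domain: No
Has unity: Yes

ℤ_95: Commutative=Yes, Unity=Yes


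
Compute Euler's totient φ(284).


Factor n: 284 = 2^2 × 71
φ(n) = n · ∏(1 - 1/p) over distinct primes p | n
φ(284) = 284 · (1 - 1/2) · (1 - 1/71) = 140

φ(284) = 140


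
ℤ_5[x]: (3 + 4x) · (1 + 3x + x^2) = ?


Expand and collect like terms; reduce coefficients mod 5:
x^0: 3·1 = 3 ≡ 3 (mod 5)
x^1: 3·3 + 4·1 = 13 ≡ 3 (mod 5)
x^2: 3·1 + 4·3 = 15 ≡ 0 (mod 5)
x^3: 4·1 = 4 ≡ 4 (mod 5)
Result: 3 + 3x + 4x^3

f · g = 3 + 3x + 4x^3


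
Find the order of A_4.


|A_n| = n!/2 (even permutations)
|A_4| = 4!/2 = 24/2 = 12

|A_4| = 12


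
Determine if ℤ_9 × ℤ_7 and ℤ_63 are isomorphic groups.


Comparing ℤ_9 × ℤ_7 and ℤ_63:
gcd(9,7) = 1, so ℤ_9 × ℤ_7 ≅ ℤ_63 (CRT)

Yes, ℤ_9 × ℤ_7 ≅ ℤ_63


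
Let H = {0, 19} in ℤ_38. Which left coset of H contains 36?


36 + H = {36 + h (mod 38) : h ∈ H}
36+0=36, 36+19=17
36 + H = {17, 36} = 17 + H

36 + H = {17, 36}


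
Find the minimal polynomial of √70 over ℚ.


√70 satisfies x² - 70 = 0, irreducible over ℚ since 70 is squarefree

Minimal polynomial: x² - 70


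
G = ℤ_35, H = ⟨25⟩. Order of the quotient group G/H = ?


|⟨25⟩| = n / gcd(25, 35) = 35 / 5 = 7
H is normal (ℤ_35 is abelian).
|G/H| = |G| / |H| = 35 / 7 = 5

|G/H| = 5


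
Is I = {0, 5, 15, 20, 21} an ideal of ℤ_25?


Check ideal conditions for I = {0, 5, 15, 20, 21} in ℤ_25:
(1) I is an additive subgroup? No
(2) For r ∈ ℤ_25 and a ∈ I: r·a ∈ I? No  [counterexample: r=2, a=5, r·a mod 25 = 10 ∉ I]

No, I is not an ideal of ℤ_25


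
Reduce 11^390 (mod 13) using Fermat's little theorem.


Fermat's little theorem: if p is prime and gcd(a,p)=1, then a^(p-1) ≡ 1 (mod p)
p = 13 is prime, gcd(11,13) = 1
Reduce exponent: 390 mod 12 = 6
So 11^390 ≡ 11^6 (mod 13)
11^6 mod 13 = 12

11^390 ≡ 12 (mod 13)


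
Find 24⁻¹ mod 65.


Use the extended Euclidean algorithm to write 1 = 24·s + 65·t; then s mod 65 is the inverse.
Euclidean algorithm:
  24 = 0·65 + 24
  65 = 2·24 + 17
  24 = 1·17 + 7
  17 = 2·7 + 3
  7 = 2·3 + 1
  3 = 3·1 + 0
gcd(24,65) = 1
Back-substitution gives: 24·(19) + 65·(-7) = 1
So 24⁻¹ ≡ 19 ≡ 19 (mod 65)
Check: 24 × 19 = 456 ≡ 1 (mod 65) ✓

24⁻¹ ≡ 19 (mod 65)


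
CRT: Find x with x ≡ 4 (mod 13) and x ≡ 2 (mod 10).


m₁ = 13, m₂ = 10, gcd = 1, so CRT applies. M = m₁·m₂ = 130
Let M₁ = M/m₁ = 10, M₂ = M/m₂ = 13
Find y₁ ≡ M₁⁻¹ (mod m₁): 10⁻¹ ≡ 4 (mod 13)
Find y₂ ≡ M₂⁻¹ (mod m₂): 13⁻¹ ≡ 7 (mod 10)
x = a₁·M₁·y₁ + a₂·M₂·y₂ = 4·10·4 + 2·13·7 = 342
Reduce mod 130: x ≡ 82
Check: 82 mod 13 = 4 ✓, 82 mod 10 = 2 ✓

x ≡ 82 (mod 130)


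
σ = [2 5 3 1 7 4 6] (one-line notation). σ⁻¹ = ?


To find σ⁻¹, swap domain and range:
σ(1) = 2 → σ⁻¹(2) = 1
σ(2) = 5 → σ⁻¹(5) = 2
σ(3) = 3 → σ⁻¹(3) = 3
σ(4) = 1 → σ⁻¹(1) = 4
σ(5) = 7 → σ⁻¹(7) = 5
σ(6) = 4 → σ⁻¹(4) = 6
σ(7) = 6 → σ⁻¹(6) = 7

σ⁻¹ = [4 1 3 6 2 7 5]


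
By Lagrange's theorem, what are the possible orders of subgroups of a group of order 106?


Lagrange's theorem: |H| divides |G|
|G| = 106
Divisors of 106: 1, 2, 53, 106

Possible subgroup orders: {1, 2, 53, 106}


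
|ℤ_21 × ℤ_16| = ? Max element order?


|ℤ_21 × ℤ_16| = 21 × 16 = 336
Max element order = lcm(21,16) = 336
Cyclic? Yes (gcd=1)

|ℤ_21×ℤ_16| = 336, max element order = 336


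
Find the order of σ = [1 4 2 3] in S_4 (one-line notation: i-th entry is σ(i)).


Cycle decomposition: (2 4 3)
Cycle lengths: 3
Order = lcm(3) = 3

ord(σ) = 3


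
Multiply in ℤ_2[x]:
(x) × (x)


Expand and collect like terms; reduce coefficients mod 2:
x^0: 0·0 = 0 ≡ 0 (mod 2)
x^1: 0·1 + 1·0 = 0 ≡ 0 (mod 2)
x^2: 1·1 = 1 ≡ 1 (mod 2)
Result: x^2

f · g = x^2


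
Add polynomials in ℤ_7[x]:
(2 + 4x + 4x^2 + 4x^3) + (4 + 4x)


Add coefficients mod 7:
x^0: 2 + 4 = 6 (mod 7)
x^1: 4 + 4 = 1 (mod 7)
x^2: 4 + 0 = 4 (mod 7)
x^3: 4 + 0 = 4 (mod 7)
Result: 6 + x + 4x^2 + 4x^3

f + g = 6 + x + 4x^2 + 4x^3


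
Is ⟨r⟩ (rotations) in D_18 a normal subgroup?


H = ⟨r⟩ (rotations) in D_18
The rotation subgroup ⟨r⟩ has index 2 in D_18, so it is normal

Yes, normal subgroup


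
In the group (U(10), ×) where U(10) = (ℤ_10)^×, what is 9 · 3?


Operation: multiplication mod 10
9 · 3 = (a × b) mod 10 with a = 9, b = 3

9 · 3 = 7


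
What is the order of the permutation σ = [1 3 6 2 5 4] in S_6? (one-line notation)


Cycle decomposition: (2 3 6 4)
Cycle lengths: 4
Order = lcm(4) = 4

ord(σ) = 4


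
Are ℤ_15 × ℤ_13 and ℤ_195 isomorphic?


Comparing ℤ_15 × ℤ_13 and ℤ_195:
gcd(15,13) = 1, so ℤ_15 × ℤ_13 ≅ ℤ_195 (CRT)

Yes, ℤ_15 × ℤ_13 ≅ ℤ_195


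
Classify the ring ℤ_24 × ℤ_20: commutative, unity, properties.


Direct product ring; commutative with unity (1,1); but (1,0)·(0,1) = (0,0) gives zero divisors, so not an integral domain
Commutative: Yes
Integral domain: No
Has unity: Yes

ℤ_24 × ℤ_20: Commutative=Yes, Unity=Yes


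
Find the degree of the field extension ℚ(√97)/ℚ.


√97 has minimal polynomial x² - 97 (irreducible over ℚ since 97 is squarefree)

[ℚ(√97)/ℚ] = 2


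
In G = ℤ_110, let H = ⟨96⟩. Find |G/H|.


|⟨96⟩| = n / gcd(96, 110) = 110 / 2 = 55
H is normal (ℤ_110 is abelian).
|G/H| = |G| / |H| = 110 / 55 = 2

|G/H| = 2


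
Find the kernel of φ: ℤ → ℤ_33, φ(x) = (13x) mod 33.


Kernel = preimage of identity
ker(φ) = {x ∈ ℤ : 13x ≡ 0 (mod 33)}. gcd(13,33) = 1, so 13x ≡ 0 (mod 33) ⟺ x ≡ 0 (mod 33/1 = 33). Hence ker(φ) = 33ℤ

ker(φ) = 33ℤ


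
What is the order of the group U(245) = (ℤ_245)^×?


U(n) is the group of units mod n; |U(n)| = φ(n)
|U(245)| = φ(245) = 168

|U(245) = (ℤ_245)^×| = 168


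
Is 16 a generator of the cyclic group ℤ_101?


g generates ℤ_n iff gcd(g, n) = 1
gcd(16, 101) = 1
Since gcd = 1, 16 is a generator.

Yes, 16 generates ℤ_101


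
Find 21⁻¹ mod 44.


Use the extended Euclidean algorithm to write 1 = 21·s + 44·t; then s mod 44 is the inverse.
Euclidean algorithm:
  21 = 0·44 + 21
  44 = 2·21 + 2
  21 = 10·2 + 1
  2 = 2·1 + 0
gcd(21,44) = 1
Back-substitution gives: 21·(21) + 44·(-10) = 1
So 21⁻¹ ≡ 21 ≡ 21 (mod 44)
Check: 21 × 21 = 441 ≡ 1 (mod 44) ✓

21⁻¹ ≡ 21 (mod 44)


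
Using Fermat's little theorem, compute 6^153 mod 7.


Fermat's little theorem: if p is prime and gcd(a,p)=1, then a^(p-1) ≡ 1 (mod p)
p = 7 is prime, gcd(6,7) = 1
Reduce exponent: 153 mod 6 = 3
So 6^153 ≡ 6^3 (mod 7)
6^3 mod 7 = 6

6^153 ≡ 6 (mod 7)


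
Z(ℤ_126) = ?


Z(G) = {g ∈ G | gx = xg for all x ∈ G}
ℤ_126 is abelian, so Z(G) = G

Z(ℤ_126) = ℤ_126


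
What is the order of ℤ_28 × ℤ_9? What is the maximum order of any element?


|ℤ_28 × ℤ_9| = 28 × 9 = 252
Max element order = lcm(28,9) = 252
Cyclic? Yes (gcd=1)

|ℤ_28×ℤ_9| = 252, max element order = 252


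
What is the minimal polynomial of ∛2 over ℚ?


∛2 satisfies x³ - 2 = 0, irreducible over ℚ (no rational root; 2 is not a perfect cube)

Minimal polynomial: x³ - 2


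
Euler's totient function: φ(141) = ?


Factor n: 141 = 3 × 47
φ(n) = n · ∏(1 - 1/p) over distinct primes p | n
φ(141) = 141 · (1 - 1/3) · (1 - 1/47) = 92

φ(141) = 92


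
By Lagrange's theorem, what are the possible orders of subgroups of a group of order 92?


Lagrange's theorem: |H| divides |G|
|G| = 92
Divisors of 92: 1, 2, 4, 23, 46, 92

Possible subgroup orders: {1, 2, 4, 23, 46, 92}


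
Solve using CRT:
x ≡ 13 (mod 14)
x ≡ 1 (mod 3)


m₁ = 14, m₂ = 3, gcd = 1, so CRT applies. M = m₁·m₂ = 42
Let M₁ = M/m₁ = 3, M₂ = M/m₂ = 14
Find y₁ ≡ M₁⁻¹ (mod m₁): 3⁻¹ ≡ 5 (mod 14)
Find y₂ ≡ M₂⁻¹ (mod m₂): 14⁻¹ ≡ 2 (mod 3)
x = a₁·M₁·y₁ + a₂·M₂·y₂ = 13·3·5 + 1·14·2 = 223
Reduce mod 42: x ≡ 13
Check: 13 mod 14 = 13 ✓, 13 mod 3 = 1 ✓

x ≡ 13 (mod 42)


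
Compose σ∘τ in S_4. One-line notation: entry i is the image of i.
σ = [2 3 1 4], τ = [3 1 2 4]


σ∘τ: apply τ first, then σ
1 →τ 3 →σ 1
2 →τ 1 →σ 2
3 →τ 2 →σ 3
4 →τ 4 →σ 4

σ∘τ = [1 2 3 4]


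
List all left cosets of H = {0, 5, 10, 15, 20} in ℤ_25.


H = {0, 5, 10, 15, 20}, |H| = 5
Number of cosets = |G|/|H| = 25/5 = 5
0 + H = {0, 5, 10, 15, 20}
1 + H = {1, 6, 11, 16, 21}
2 + H = {2, 7, 12, 17, 22}
3 + H = {3, 8, 13, 18, 23}
4 + H = {4, 9, 14, 19, 24}

Cosets: 0+H={0,5,10,15,20}; 1+H={1,6,11,16,21}; 2+H={2,7,12,17,22}; 3+H={3,8,13,18,23}; 4+H={4,9,14,19,24}


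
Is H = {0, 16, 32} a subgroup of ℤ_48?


Subgroup test for H = {0, 16, 32} in (ℤ_48, +):
(1) 0 ∈ H? Yes
(2) Closure: for all a,b ∈ H, (a+b) mod 48 ∈ H? Yes
(3) Inverses: for all a ∈ H, -a mod 48 ∈ H? Yes

Yes, H is a subgroup of ℤ_48


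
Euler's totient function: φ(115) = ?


Factor n: 115 = 5 × 23
φ(n) = n · ∏(1 - 1/p) over distinct primes p | n
φ(115) = 115 · (1 - 1/5) · (1 - 1/23) = 88

φ(115) = 88


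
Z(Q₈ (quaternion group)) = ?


Z(G) = {g ∈ G | gx = xg for all x ∈ G}
In Q₈ = {±1, ±i, ±j, ±k}, only ±1 commute with every element

Z(Q₈ (quaternion group)) = {1, -1}


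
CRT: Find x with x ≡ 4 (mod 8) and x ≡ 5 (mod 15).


m₁ = 8, m₂ = 15, gcd = 1, so CRT applies. M = m₁·m₂ = 120
Let M₁ = M/m₁ = 15, M₂ = M/m₂ = 8
Find y₁ ≡ M₁⁻¹ (mod m₁): 15⁻¹ ≡ 7 (mod 8)
Find y₂ ≡ M₂⁻¹ (mod m₂): 8⁻¹ ≡ 2 (mod 15)
x = a₁·M₁·y₁ + a₂·M₂·y₂ = 4·15·7 + 5·8·2 = 500
Reduce mod 120: x ≡ 20
Check: 20 mod 8 = 4 ✓, 20 mod 15 = 5 ✓

x ≡ 20 (mod 120)


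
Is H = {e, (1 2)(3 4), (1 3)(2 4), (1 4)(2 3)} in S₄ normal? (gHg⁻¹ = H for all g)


H = {e, (1 2)(3 4), (1 3)(2 4), (1 4)(2 3)} in S₄
This is the Klein four-group V₄; it is normal in S₄ (it is a union of conjugacy classes)

Yes, normal subgroup


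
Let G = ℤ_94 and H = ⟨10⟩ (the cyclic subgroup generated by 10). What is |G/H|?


|⟨10⟩| = n / gcd(10, 94) = 94 / 2 = 47
H is normal (ℤ_94 is abelian).
|G/H| = |G| / |H| = 94 / 47 = 2

|G/H| = 2


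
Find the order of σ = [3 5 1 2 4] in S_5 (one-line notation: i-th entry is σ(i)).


Cycle decomposition: (1 3) (2 5 4)
Cycle lengths: 2, 3
Order = lcm(2, 3) = 6

ord(σ) = 6


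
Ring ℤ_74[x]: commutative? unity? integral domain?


ℤ_74 has zero divisors (2·37 ≡ 0), and these lift to constant zero divisors in ℤ_74[x]; so not an integral domain
Commutative: Yes
Integral domain: No
Has unity: Yes

ℤ_74[x]: Commutative=Yes, Unity=Yes


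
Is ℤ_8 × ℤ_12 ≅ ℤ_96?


Comparing ℤ_8 × ℤ_12 and ℤ_96:
gcd(8,12) = 4 ≠ 1. Max element order in ℤ_8×ℤ_12 is lcm(8,12) = 24 < 96, so it has no element of order 96

No, ℤ_8 × ℤ_12 ≇ ℤ_96


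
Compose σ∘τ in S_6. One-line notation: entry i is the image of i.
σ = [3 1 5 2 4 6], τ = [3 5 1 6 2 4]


σ∘τ: apply τ first, then σ
1 →τ 3 →σ 5
2 →τ 5 →σ 4
3 →τ 1 →σ 3
4 →τ 6 →σ 6
5 →τ 2 →σ 1
6 →τ 4 →σ 2

σ∘τ = [5 4 3 6 1 2]


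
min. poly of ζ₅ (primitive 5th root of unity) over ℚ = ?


ζ₅ is a root of Φ₅(x) = x⁴ + x³ + x² + x + 1, irreducible over ℚ

Minimal polynomial: x⁴ + x³ + x² + x + 1


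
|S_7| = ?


|S_n| = n! (number of permutations of n symbols)
|S_7| = 7! = 5040

|S_7| = 5040


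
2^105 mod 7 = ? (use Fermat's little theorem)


Fermat's little theorem: if p is prime and gcd(a,p)=1, then a^(p-1) ≡ 1 (mod p)
p = 7 is prime, gcd(2,7) = 1
Reduce exponent: 105 mod 6 = 3
So 2^105 ≡ 2^3 (mod 7)
2^3 mod 7 = 1

2^105 ≡ 1 (mod 7)


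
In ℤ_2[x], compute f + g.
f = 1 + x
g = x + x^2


Add coefficients mod 2:
x^0: 1 + 0 = 1 (mod 2)
x^1: 1 + 1 = 0 (mod 2)
x^2: 0 + 1 = 1 (mod 2)
Result: 1 + x^2

f + g = 1 + x^2


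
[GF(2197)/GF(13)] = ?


GF(2197) = GF(13^3), so the extension degree is 3

[GF(2197)/GF(13)] = 3


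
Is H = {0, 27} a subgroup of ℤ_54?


Subgroup test for H = {0, 27} in (ℤ_54, +):
(1) 0 ∈ H? Yes
(2) Closure: for all a,b ∈ H, (a+b) mod 54 ∈ H? Yes
(3) Inverses: for all a ∈ H, -a mod 54 ∈ H? Yes

Yes, H is a subgroup of ℤ_54


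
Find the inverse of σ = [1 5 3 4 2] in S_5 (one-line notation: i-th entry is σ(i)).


To find σ⁻¹, swap domain and range:
σ(1) = 1 → σ⁻¹(1) = 1
σ(2) = 5 → σ⁻¹(5) = 2
σ(3) = 3 → σ⁻¹(3) = 3
σ(4) = 4 → σ⁻¹(4) = 4
σ(5) = 2 → σ⁻¹(2) = 5

σ⁻¹ = [1 5 3 4 2]


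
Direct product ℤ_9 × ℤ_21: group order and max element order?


|ℤ_9 × ℤ_21| = 9 × 21 = 189
Max element order = lcm(9,21) = 63
Cyclic? No (gcd=3)

|ℤ_9×ℤ_21| = 189, max element order = 63


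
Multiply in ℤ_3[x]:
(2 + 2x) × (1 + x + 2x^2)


Expand and collect like terms; reduce coefficients mod 3:
x^0: 2·1 = 2 ≡ 2 (mod 3)
x^1: 2·1 + 2·1 = 4 ≡ 1 (mod 3)
x^2: 2·2 + 2·1 = 6 ≡ 0 (mod 3)
x^3: 2·2 = 4 ≡ 1 (mod 3)
Result: 2 + x + x^3

f · g = 2 + x + x^3


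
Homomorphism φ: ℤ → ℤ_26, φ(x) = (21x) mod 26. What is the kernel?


Kernel = preimage of identity
ker(φ) = {x ∈ ℤ : 21x ≡ 0 (mod 26)}. gcd(21,26) = 1, so 21x ≡ 0 (mod 26) ⟺ x ≡ 0 (mod 26/1 = 26). Hence ker(φ) = 26ℤ

ker(φ) = 26ℤ


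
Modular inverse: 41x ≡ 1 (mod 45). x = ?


Use the extended Euclidean algorithm to write 1 = 41·s + 45·t; then s mod 45 is the inverse.
Euclidean algorithm:
  41 = 0·45 + 41
  45 = 1·41 + 4
  41 = 10·4 + 1
  4 = 4·1 + 0
gcd(41,45) = 1
Back-substitution gives: 41·(11) + 45·(-10) = 1
So 41⁻¹ ≡ 11 ≡ 11 (mod 45)
Check: 41 × 11 = 451 ≡ 1 (mod 45) ✓

41⁻¹ ≡ 11 (mod 45)


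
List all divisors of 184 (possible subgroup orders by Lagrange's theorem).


Lagrange's theorem: |H| divides |G|
|G| = 184
Divisors of 184: 1, 2, 4, 8, 23, 46, 92, 184

Possible subgroup orders: {1, 2, 4, 8, 23, 46, 92, 184}


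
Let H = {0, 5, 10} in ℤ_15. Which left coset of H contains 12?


12 + H = {12 + h (mod 15) : h ∈ H}
12+0=12, 12+5=2, 12+10=7
12 + H = {2, 7, 12} = 2 + H

12 + H = {2, 7, 12}


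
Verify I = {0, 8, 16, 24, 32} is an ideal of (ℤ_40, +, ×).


Check ideal conditions for I = {0, 8, 16, 24, 32} in ℤ_40:
(1) I is an additive subgroup? Yes
(2) For r ∈ ℤ_40 and a ∈ I: r·a ∈ I? Yes

Yes, I is an ideal of ℤ_40


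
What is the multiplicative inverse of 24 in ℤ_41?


Use the extended Euclidean algorithm to write 1 = 24·s + 41·t; then s mod 41 is the inverse.
Euclidean algorithm:
  24 = 0·41 + 24
  41 = 1·24 + 17
  24 = 1·17 + 7
  17 = 2·7 + 3
  7 = 2·3 + 1
  3 = 3·1 + 0
gcd(24,41) = 1
Back-substitution gives: 24·(12) + 41·(-7) = 1
So 24⁻¹ ≡ 12 ≡ 12 (mod 41)
Check: 24 × 12 = 288 ≡ 1 (mod 41) ✓

24⁻¹ ≡ 12 (mod 41)


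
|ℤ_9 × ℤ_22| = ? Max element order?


|ℤ_9 × ℤ_22| = 9 × 22 = 198
Max element order = lcm(9,22) = 198
Cyclic? Yes (gcd=1)

|ℤ_9×ℤ_22| = 198, max element order = 198


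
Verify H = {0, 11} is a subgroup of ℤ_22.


Subgroup test for H = {0, 11} in (ℤ_22, +):
(1) 0 ∈ H? Yes
(2) Closure: for all a,b ∈ H, (a+b) mod 22 ∈ H? Yes
(3) Inverses: for all a ∈ H, -a mod 22 ∈ H? Yes

Yes, H is a subgroup of ℤ_22


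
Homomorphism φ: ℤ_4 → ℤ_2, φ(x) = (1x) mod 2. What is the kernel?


Kernel = preimage of identity
ker(φ) = {x ∈ ℤ_4 : 1x ≡ 0 (mod 2)}. Since 2 | 4, φ is well-defined. The kernel is the cyclic subgroup ⟨2⟩ of ℤ_4 (order 2), i.e. {0, 2}

ker(φ) = {0, 2}


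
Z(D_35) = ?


Z(G) = {g ∈ G | gx = xg for all x ∈ G}
For odd n, Z(D_n) = {e}: no nontrivial rotation commutes with all reflections

Z(D_35) = {e}


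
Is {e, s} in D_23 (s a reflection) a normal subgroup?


H = {e, s} in D_23 (s a reflection)
r·s·r⁻¹ = sr⁻² ≠ s for n ≥ 3, so {e, s} is not closed under conjugation

No, not a normal subgroup


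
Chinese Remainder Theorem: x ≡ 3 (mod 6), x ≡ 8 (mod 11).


m₁ = 6, m₂ = 11, gcd = 1, so CRT applies. M = m₁·m₂ = 66
Let M₁ = M/m₁ = 11, M₂ = M/m₂ = 6
Find y₁ ≡ M₁⁻¹ (mod m₁): 11⁻¹ ≡ 5 (mod 6)
Find y₂ ≡ M₂⁻¹ (mod m₂): 6⁻¹ ≡ 2 (mod 11)
x = a₁·M₁·y₁ + a₂·M₂·y₂ = 3·11·5 + 8·6·2 = 261
Reduce mod 66: x ≡ 63
Check: 63 mod 6 = 3 ✓, 63 mod 11 = 8 ✓

x ≡ 63 (mod 66)


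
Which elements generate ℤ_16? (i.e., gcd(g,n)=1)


g generates ℤ_n iff gcd(g,n) = 1
Checking each g ∈ {1,...,15}:
gcd(1,16) = 1
gcd(2,16) = 2
gcd(3,16) = 1
gcd(4,16) = 4
gcd(5,16) = 1
gcd(6,16) = 2
gcd(7,16) = 1
gcd(8,16) = 8
gcd(9,16) = 1
gcd(10,16) = 2
gcd(11,16) = 1
gcd(12,16) = 4
gcd(13,16) = 1
gcd(14,16) = 2
gcd(15,16) = 1
Generators: {1, 3, 5, 7, 9, 11, 13, 15}
Number of generators = φ(16) = 8

Generators of ℤ_16 = {1, 3, 5, 7, 9, 11, 13, 15}


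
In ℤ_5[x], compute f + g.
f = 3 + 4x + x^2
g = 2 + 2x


Add coefficients mod 5:
x^0: 3 + 2 = 0 (mod 5)
x^1: 4 + 2 = 1 (mod 5)
x^2: 1 + 0 = 1 (mod 5)
Result: x + x^2

f + g = x + x^2


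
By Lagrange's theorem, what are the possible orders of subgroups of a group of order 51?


Lagrange's theorem: |H| divides |G|
|G| = 51
Divisors of 51: 1, 3, 17, 51

Possible subgroup orders: {1, 3, 17, 51}


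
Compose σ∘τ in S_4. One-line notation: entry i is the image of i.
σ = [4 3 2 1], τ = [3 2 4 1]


σ∘τ: apply τ first, then σ
1 →τ 3 →σ 2
2 →τ 2 →σ 3
3 →τ 4 →σ 1
4 →τ 1 →σ 4

σ∘τ = [2 3 1 4]


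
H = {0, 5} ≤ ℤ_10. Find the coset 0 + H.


0 + H = {0 + h (mod 10) : h ∈ H}
0+0=0, 0+5=5

0 + H = {0, 5}


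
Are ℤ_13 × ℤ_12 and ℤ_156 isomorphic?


Comparing ℤ_13 × ℤ_12 and ℤ_156:
gcd(13,12) = 1, so ℤ_13 × ℤ_12 ≅ ℤ_156 (CRT)

Yes, ℤ_13 × ℤ_12 ≅ ℤ_156


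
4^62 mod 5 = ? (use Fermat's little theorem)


Fermat's little theorem: if p is prime and gcd(a,p)=1, then a^(p-1) ≡ 1 (mod p)
p = 5 is prime, gcd(4,5) = 1
Reduce exponent: 62 mod 4 = 2
So 4^62 ≡ 4^2 (mod 5)
4^2 mod 5 = 1

4^62 ≡ 1 (mod 5)


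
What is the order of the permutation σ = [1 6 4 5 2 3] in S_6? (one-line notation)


Cycle decomposition: (2 6 3 4 5)
Cycle lengths: 5
Order = lcm(5) = 5

ord(σ) = 5


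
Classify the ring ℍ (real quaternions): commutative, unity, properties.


quaternion multiplication is non-commutative (ij = k ≠ ji = -k); has unity 1; a division ring but not an integral domain since integral domains are commutative by convention
Commutative: No
Integral domain: No
Has unity: Yes

ℍ (real quaternions): Commutative=No, Unity=Yes


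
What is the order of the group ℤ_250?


ℤ_n has n elements.

|ℤ_250| = 250


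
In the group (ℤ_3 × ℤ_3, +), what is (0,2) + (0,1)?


Operation: componentwise addition mod (3, 3)
(0,2) + (0,1) = ((a₁+b₁) mod 3, (a₂+b₂) mod 3) with a = (0,2), b = (0,1)

(0,2) + (0,1) = (0,0)


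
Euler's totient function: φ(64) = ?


Factor n: 64 = 2^6
φ(n) = n · ∏(1 - 1/p) over distinct primes p | n
φ(64) = 64 · (1 - 1/2) = 32

φ(64) = 32


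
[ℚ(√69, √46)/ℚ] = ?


[ℚ(√69,√46):ℚ] = [ℚ(√69,√46):ℚ(√69)]·[ℚ(√69):ℚ] = 2·2 = 4

[ℚ(√69, √46)/ℚ] = 4


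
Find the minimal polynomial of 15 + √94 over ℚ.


Let α = 15 + √94. Then α - 15 = √94, so (α - 15)² = 94, giving α² - 30α + 131 = 0. Degree 2 and α ∉ ℚ, so this is the minimal polynomial.

Minimal polynomial: x² - 30x + 131


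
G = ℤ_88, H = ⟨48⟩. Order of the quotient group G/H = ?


|⟨48⟩| = n / gcd(48, 88) = 88 / 8 = 11
H is normal (ℤ_88 is abelian).
|G/H| = |G| / |H| = 88 / 11 = 8

|G/H| = 8


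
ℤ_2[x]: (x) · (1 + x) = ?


Expand and collect like terms; reduce coefficients mod 2:
x^0: 0·1 = 0 ≡ 0 (mod 2)
x^1: 0·1 + 1·1 = 1 ≡ 1 (mod 2)
x^2: 1·1 = 1 ≡ 1 (mod 2)
Result: x + x^2

f · g = x + x^2


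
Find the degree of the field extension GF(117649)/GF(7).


GF(117649) = GF(7^6), so the extension degree is 6

[GF(117649)/GF(7)] = 6


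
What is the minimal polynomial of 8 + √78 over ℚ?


Let α = 8 + √78. Then α - 8 = √78, so (α - 8)² = 78, giving α² - 16α - 14 = 0. Degree 2 and α ∉ ℚ, so this is the minimal polynomial.

Minimal polynomial: x² - 16x - 14


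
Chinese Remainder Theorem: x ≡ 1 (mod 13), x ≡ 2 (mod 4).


m₁ = 13, m₂ = 4, gcd = 1, so CRT applies. M = m₁·m₂ = 52
Let M₁ = M/m₁ = 4, M₂ = M/m₂ = 13
Find y₁ ≡ M₁⁻¹ (mod m₁): 4⁻¹ ≡ 10 (mod 13)
Find y₂ ≡ M₂⁻¹ (mod m₂): 13⁻¹ ≡ 1 (mod 4)
x = a₁·M₁·y₁ + a₂·M₂·y₂ = 1·4·10 + 2·13·1 = 66
Reduce mod 52: x ≡ 14
Check: 14 mod 13 = 1 ✓, 14 mod 4 = 2 ✓

x ≡ 14 (mod 52)


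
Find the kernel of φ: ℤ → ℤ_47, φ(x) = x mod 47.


Kernel = preimage of identity
ker(φ) = {x ∈ ℤ : x ≡ 0 (mod 47)} = 47ℤ = {0, ±47, ±94, ...}

ker(φ) = 47ℤ


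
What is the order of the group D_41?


|D_n| = 2n (n rotations and n reflections)
|D_41| = 2×41 = 82

|D_41| = 82


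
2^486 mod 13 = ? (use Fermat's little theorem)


Fermat's little theorem: if p is prime and gcd(a,p)=1, then a^(p-1) ≡ 1 (mod p)
p = 13 is prime, gcd(2,13) = 1
Reduce exponent: 486 mod 12 = 6
So 2^486 ≡ 2^6 (mod 13)
2^6 mod 13 = 12

2^486 ≡ 12 (mod 13)


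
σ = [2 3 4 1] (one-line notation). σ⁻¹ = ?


To find σ⁻¹, swap domain and range:
σ(1) = 2 → σ⁻¹(2) = 1
σ(2) = 3 → σ⁻¹(3) = 2
σ(3) = 4 → σ⁻¹(4) = 3
σ(4) = 1 → σ⁻¹(1) = 4

σ⁻¹ = [4 1 2 3]


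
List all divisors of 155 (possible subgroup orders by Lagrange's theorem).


Lagrange's theorem: |H| divides |G|
|G| = 155
Divisors of 155: 1, 5, 31, 155

Possible subgroup orders: {1, 5, 31, 155}


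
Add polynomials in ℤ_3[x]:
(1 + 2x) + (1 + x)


Add coefficients mod 3:
x^0: 1 + 1 = 2 (mod 3)
x^1: 2 + 1 = 0 (mod 3)
Result: 2

f + g = 2


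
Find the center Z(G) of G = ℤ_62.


Z(G) = {g ∈ G | gx = xg for all x ∈ G}
ℤ_62 is abelian, so Z(G) = G

Z(ℤ_62) = ℤ_62


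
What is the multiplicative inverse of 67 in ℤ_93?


Use the extended Euclidean algorithm to write 1 = 67·s + 93·t; then s mod 93 is the inverse.
Euclidean algorithm:
  67 = 0·93 + 67
  93 = 1·67 + 26
  67 = 2·26 + 15
  26 = 1·15 + 11
  15 = 1·11 + 4
  11 = 2·4 + 3
  4 = 1·3 + 1
  3 = 3·1 + 0
gcd(67,93) = 1
Back-substitution gives: 67·(25) + 93·(-18) = 1
So 67⁻¹ ≡ 25 ≡ 25 (mod 93)
Check: 67 × 25 = 1675 ≡ 1 (mod 93) ✓

67⁻¹ ≡ 25 (mod 93)


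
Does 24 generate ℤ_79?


g generates ℤ_n iff gcd(g, n) = 1
gcd(24, 79) = 1
Since gcd = 1, 24 is a generator.

Yes, 24 generates ℤ_79


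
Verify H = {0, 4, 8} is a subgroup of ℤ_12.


Subgroup test for H = {0, 4, 8} in (ℤ_12, +):
(1) 0 ∈ H? Yes
(2) Closure: for all a,b ∈ H, (a+b) mod 12 ∈ H? Yes
(3) Inverses: for all a ∈ H, -a mod 12 ∈ H? Yes

Yes, H is a subgroup of ℤ_12


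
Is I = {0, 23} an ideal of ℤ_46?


Check ideal conditions for I = {0, 23} in ℤ_46:
(1) I is an additive subgroup? Yes
(2) For r ∈ ℤ_46 and a ∈ I: r·a ∈ I? Yes

Yes, I is an ideal of ℤ_46


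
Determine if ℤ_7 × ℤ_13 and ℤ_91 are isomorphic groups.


Comparing ℤ_7 × ℤ_13 and ℤ_91:
gcd(7,13) = 1, so ℤ_7 × ℤ_13 ≅ ℤ_91 (CRT)

Yes, ℤ_7 × ℤ_13 ≅ ℤ_91


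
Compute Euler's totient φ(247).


Factor n: 247 = 13 × 19
φ(n) = n · ∏(1 - 1/p) over distinct primes p | n
φ(247) = 247 · (1 - 1/13) · (1 - 1/19) = 216

φ(247) = 216


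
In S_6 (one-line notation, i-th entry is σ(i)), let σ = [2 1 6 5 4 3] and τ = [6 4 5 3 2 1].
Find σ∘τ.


σ∘τ: apply τ first, then σ
1 →τ 6 →σ 3
2 →τ 4 →σ 5
3 →τ 5 →σ 4
4 →τ 3 →σ 6
5 →τ 2 →σ 1
6 →τ 1 →σ 2

σ∘τ = [3 5 4 6 1 2]


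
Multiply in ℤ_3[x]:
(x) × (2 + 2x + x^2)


Expand and collect like terms; reduce coefficients mod 3:
x^0: 0·2 = 0 ≡ 0 (mod 3)
x^1: 0·2 + 1·2 = 2 ≡ 2 (mod 3)
x^2: 0·1 + 1·2 = 2 ≡ 2 (mod 3)
x^3: 1·1 = 1 ≡ 1 (mod 3)
Result: 2x + 2x^2 + x^3

f · g = 2x + 2x^2 + x^3


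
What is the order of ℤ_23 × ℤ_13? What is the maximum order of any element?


|ℤ_23 × ℤ_13| = 23 × 13 = 299
Max element order = lcm(23,13) = 299
Cyclic? Yes (gcd=1)

|ℤ_23×ℤ_13| = 299, max element order = 299


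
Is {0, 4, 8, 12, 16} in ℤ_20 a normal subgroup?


H = {0, 4, 8, 12, 16} in ℤ_20
ℤ_20 is abelian; every subgroup of an abelian group is normal

Yes, normal subgroup


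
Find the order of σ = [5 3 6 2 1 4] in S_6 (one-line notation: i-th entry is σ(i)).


Cycle decomposition: (1 5) (2 3 6 4)
Cycle lengths: 2, 4
Order = lcm(2, 4) = 4

ord(σ) = 4


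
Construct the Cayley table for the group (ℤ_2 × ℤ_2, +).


Elements: {(0,0), (0,1), (1,0), (1,1)}
Operation: componentwise addition mod (2, 2)
Entry (a, b) = ((a₁+b₁) mod 2, (a₂+b₂) mod 2)

Cayley table:
      | (0,0) | (0,1) | (1,0) | (1,1)
(0,0) | (0,0) | (0,1) | (1,0) | (1,1)
(0,1) | (0,1) | (0,0) | (1,1) | (1,0)
(1,0) | (1,0) | (1,1) | (0,0) | (0,1)
(1,1) | (1,1) | (1,0) | (0,1) | (0,0)


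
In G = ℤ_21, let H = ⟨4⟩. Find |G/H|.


|⟨4⟩| = n / gcd(4, 21) = 21 / 1 = 21
H is normal (ℤ_21 is abelian).
|G/H| = |G| / |H| = 21 / 21 = 1

|G/H| = 1


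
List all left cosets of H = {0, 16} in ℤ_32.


H = {0, 16}, |H| = 2
Number of cosets = |G|/|H| = 32/2 = 16
0 + H = {0, 16}
1 + H = {1, 17}
2 + H = {2, 18}
3 + H = {3, 19}
4 + H = {4, 20}
5 + H = {5, 21}
6 + H = {6, 22}
7 + H = {7, 23}
8 + H = {8, 24}
9 + H = {9, 25}
10 + H = {10, 26}
11 + H = {11, 27}
12 + H = {12, 28}
13 + H = {13, 29}
14 + H = {14, 30}
15 + H = {15, 31}

Cosets: 0+H={0,16}; 1+H={1,17}; 2+H={2,18}; 3+H={3,19}; 4+H={4,20}; 5+H={5,21}; 6+H={6,22}; 7+H={7,23}; 8+H={8,24}; 9+H={9,25}; 10+H={10,26}; 11+H={11,27}; 12+H={12,28}; 13+H={13,29}; 14+H={14,30}; 15+H={15,31}


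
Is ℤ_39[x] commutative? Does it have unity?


ℤ_39 has zero divisors (3·13 ≡ 0), and these lift to constant zero divisors in ℤ_39[x]; so not an integral domain
Commutative: Yes
Integral domain: No
Has unity: Yes

ℤ_39[x]: Commutative=Yes, Unity=Yes


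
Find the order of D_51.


|D_n| = 2n (n rotations and n reflections)
|D_51| = 2×51 = 102

|D_51| = 102


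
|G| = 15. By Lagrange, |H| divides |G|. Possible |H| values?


Lagrange's theorem: |H| divides |G|
|G| = 15
Divisors of 15: 1, 3, 5, 15

Possible subgroup orders: {1, 3, 5, 15}


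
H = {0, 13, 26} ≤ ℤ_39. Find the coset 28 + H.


28 + H = {28 + h (mod 39) : h ∈ H}
28+0=28, 28+13=2, 28+26=15
28 + H = {2, 15, 28} = 2 + H

28 + H = {2, 15, 28}


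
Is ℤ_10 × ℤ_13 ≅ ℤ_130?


Comparing ℤ_10 × ℤ_13 and ℤ_130:
gcd(10,13) = 1, so ℤ_10 × ℤ_13 ≅ ℤ_130 (CRT)

Yes, ℤ_10 × ℤ_13 ≅ ℤ_130


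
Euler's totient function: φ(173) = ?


Factor n: 173 = 173
φ(n) = n · ∏(1 - 1/p) over distinct primes p | n
φ(173) = 173 · (1 - 1/173) = 172

φ(173) = 172


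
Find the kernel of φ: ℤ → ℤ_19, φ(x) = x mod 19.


Kernel = preimage of identity
ker(φ) = {x ∈ ℤ : x ≡ 0 (mod 19)} = 19ℤ = {0, ±19, ±38, ...}

ker(φ) = 19ℤ


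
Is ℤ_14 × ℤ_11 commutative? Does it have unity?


Direct product ring; commutative with unity (1,1); but (1,0)·(0,1) = (0,0) gives zero divisors, so not an integral domain
Commutative: Yes
Integral domain: No
Has unity: Yes

ℤ_14 × ℤ_11: Commutative=Yes, Unity=Yes


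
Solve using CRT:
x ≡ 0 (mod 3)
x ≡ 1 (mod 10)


m₁ = 3, m₂ = 10, gcd = 1, so CRT applies. M = m₁·m₂ = 30
Let M₁ = M/m₁ = 10, M₂ = M/m₂ = 3
Find y₁ ≡ M₁⁻¹ (mod m₁): 10⁻¹ ≡ 1 (mod 3)
Find y₂ ≡ M₂⁻¹ (mod m₂): 3⁻¹ ≡ 7 (mod 10)
x = a₁·M₁·y₁ + a₂·M₂·y₂ = 0·10·1 + 1·3·7 = 21
Reduce mod 30: x ≡ 21
Check: 21 mod 3 = 0 ✓, 21 mod 10 = 1 ✓

x ≡ 21 (mod 30)


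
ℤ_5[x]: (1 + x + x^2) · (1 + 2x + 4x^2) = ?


Expand and collect like terms; reduce coefficients mod 5:
x^0: 1·1 = 1 ≡ 1 (mod 5)
x^1: 1·2 + 1·1 = 3 ≡ 3 (mod 5)
x^2: 1·4 + 1·2 + 1·1 = 7 ≡ 2 (mod 5)
x^3: 1·4 + 1·2 = 6 ≡ 1 (mod 5)
x^4: 1·4 = 4 ≡ 4 (mod 5)
Result: 1 + 3x + 2x^2 + x^3 + 4x^4

f · g = 1 + 3x + 2x^2 + x^3 + 4x^4


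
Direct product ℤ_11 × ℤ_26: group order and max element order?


|ℤ_11 × ℤ_26| = 11 × 26 = 286
Max element order = lcm(11,26) = 286
Cyclic? Yes (gcd=1)

|ℤ_11×ℤ_26| = 286, max element order = 286


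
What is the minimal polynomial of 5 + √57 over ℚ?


Let α = 5 + √57. Then α - 5 = √57, so (α - 5)² = 57, giving α² - 10α - 32 = 0. Degree 2 and α ∉ ℚ, so this is the minimal polynomial.

Minimal polynomial: x² - 10x - 32


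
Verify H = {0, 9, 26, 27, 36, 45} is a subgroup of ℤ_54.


Subgroup test for H = {0, 9, 26, 27, 36, 45} in (ℤ_54, +):
(1) 0 ∈ H? Yes
(2) Closure: for all a,b ∈ H, (a+b) mod 54 ∈ H? No  [counterexample: 9 + 9 = 18 ∉ H]
(3) Inverses: for all a ∈ H, -a mod 54 ∈ H? No

No, H is not a subgroup of ℤ_54


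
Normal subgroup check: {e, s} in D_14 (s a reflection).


H = {e, s} in D_14 (s a reflection)
r·s·r⁻¹ = sr⁻² ≠ s for n ≥ 3, so {e, s} is not closed under conjugation

No, not a normal subgroup


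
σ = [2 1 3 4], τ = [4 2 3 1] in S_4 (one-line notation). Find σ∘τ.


σ∘τ: apply τ first, then σ
1 →τ 4 →σ 4
2 →τ 2 →σ 1
3 →τ 3 →σ 3
4 →τ 1 →σ 2

σ∘τ = [4 1 3 2]


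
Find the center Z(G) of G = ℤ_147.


Z(G) = {g ∈ G | gx = xg for all x ∈ G}
ℤ_147 is abelian, so Z(G) = G

Z(ℤ_147) = ℤ_147


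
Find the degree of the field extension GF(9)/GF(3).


GF(9) = GF(3^2), so the extension degree is 2

[GF(9)/GF(3)] = 2


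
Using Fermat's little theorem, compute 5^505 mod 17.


Fermat's little theorem: if p is prime and gcd(a,p)=1, then a^(p-1) ≡ 1 (mod p)
p = 17 is prime, gcd(5,17) = 1
Reduce exponent: 505 mod 16 = 9
So 5^505 ≡ 5^9 (mod 17)
5^9 mod 17 = 12

5^505 ≡ 12 (mod 17)


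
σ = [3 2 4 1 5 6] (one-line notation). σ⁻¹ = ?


To find σ⁻¹, swap domain and range:
σ(1) = 3 → σ⁻¹(3) = 1
σ(2) = 2 → σ⁻¹(2) = 2
σ(3) = 4 → σ⁻¹(4) = 3
σ(4) = 1 → σ⁻¹(1) = 4
σ(5) = 5 → σ⁻¹(5) = 5
σ(6) = 6 → σ⁻¹(6) = 6

σ⁻¹ = [4 2 1 3 5 6]


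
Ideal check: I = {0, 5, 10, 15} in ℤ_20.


Check ideal conditions for I = {0, 5, 10, 15} in ℤ_20:
(1) I is an additive subgroup? Yes
(2) For r ∈ ℤ_20 and a ∈ I: r·a ∈ I? Yes

Yes, I is an ideal of ℤ_20


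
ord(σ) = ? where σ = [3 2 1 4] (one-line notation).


Cycle decomposition: (1 3)
Cycle lengths: 2
Order = lcm(2) = 2

ord(σ) = 2


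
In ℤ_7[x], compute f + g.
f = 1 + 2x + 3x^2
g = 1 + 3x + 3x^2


Add coefficients mod 7:
x^0: 1 + 1 = 2 (mod 7)
x^1: 2 + 3 = 5 (mod 7)
x^2: 3 + 3 = 6 (mod 7)
Result: 2 + 5x + 6x^2

f + g = 2 + 5x + 6x^2


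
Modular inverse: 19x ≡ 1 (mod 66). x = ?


Use the extended Euclidean algorithm to write 1 = 19·s + 66·t; then s mod 66 is the inverse.
Euclidean algorithm:
  19 = 0·66 + 19
  66 = 3·19 + 9
  19 = 2·9 + 1
  9 = 9·1 + 0
gcd(19,66) = 1
Back-substitution gives: 19·(7) + 66·(-2) = 1
So 19⁻¹ ≡ 7 ≡ 7 (mod 66)
Check: 19 × 7 = 133 ≡ 1 (mod 66) ✓

19⁻¹ ≡ 7 (mod 66)


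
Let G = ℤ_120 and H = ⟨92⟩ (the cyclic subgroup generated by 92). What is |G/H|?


|⟨92⟩| = n / gcd(92, 120) = 120 / 4 = 30
H is normal (ℤ_120 is abelian).
|G/H| = |G| / |H| = 120 / 30 = 4

|G/H| = 4


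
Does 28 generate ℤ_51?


g generates ℤ_n iff gcd(g, n) = 1
gcd(28, 51) = 1
Since gcd = 1, 28 is a generator.

Yes, 28 generates ℤ_51
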